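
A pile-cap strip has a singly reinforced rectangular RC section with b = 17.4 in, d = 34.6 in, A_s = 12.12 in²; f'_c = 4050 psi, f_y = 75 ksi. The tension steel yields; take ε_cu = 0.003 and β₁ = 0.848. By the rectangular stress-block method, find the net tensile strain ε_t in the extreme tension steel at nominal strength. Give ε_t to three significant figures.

ε_t ≈ 0.00280

a = A_s f_y/(0.85 f'_c b) = 15.175 in.
β₁ = 0.848, so c = a/β₁ = 15.175/0.848 = 17.895 in.
From the linear strain diagram with ε_cu = 0.003: ε_t = 0.003 (d − c)/c = 0.003 × (34.6 − 17.895)/17.895 = 0.00280.
ε_t < 0.004 — the section is over-reinforced for flexure under ACI limits.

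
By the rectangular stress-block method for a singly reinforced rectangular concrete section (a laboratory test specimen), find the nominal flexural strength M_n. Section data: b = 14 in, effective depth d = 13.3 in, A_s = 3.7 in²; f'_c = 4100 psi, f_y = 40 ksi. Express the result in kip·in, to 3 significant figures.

T = A_s f_y = 3.7 × 40 = 148 kips.
a = T/(0.85 f'_c b) = 148/(0.85 × 4.1 × 14) = 3.033 in.
M_n = T(d − a/2) = 148 × (13.3 − 1.5165) = 1744.0 kip·in.

M_n ≈ 1740 kip·in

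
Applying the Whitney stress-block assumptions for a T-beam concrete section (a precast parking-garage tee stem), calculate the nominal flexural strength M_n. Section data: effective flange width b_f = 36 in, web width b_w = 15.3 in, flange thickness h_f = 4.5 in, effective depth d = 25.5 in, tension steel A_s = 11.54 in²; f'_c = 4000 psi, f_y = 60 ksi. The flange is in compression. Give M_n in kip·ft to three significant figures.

M_n ≈ 1300 kip·ft

Tension: T = A_s f_y = 11.54 × 60 = 692.4 kips.
Try a within the flange: a = T/(0.85 f'_c b_f) = 692.4/(0.85 × 4 × 36) = 5.657 in.
a = 5.657 > h_f = 4.5 in: the block extends into the web. Split into flange-overhang and web parts.
C_f = 0.85 f'_c (b_f − b_w) h_f = 0.85 × 4 × (36 − 15.3) × 4.5 = 316.7 kips.
Remaining web compression depth: a_w = (T − C_f)/(0.85 f'_c b_w) = (692.4 − 316.7)/(0.85 × 4 × 15.3) = 7.222 in.
M_n = C_f(d − h_f/2) + (T − C_f)(d − a_w/2) = 316.7 × (25.5 − 2.25) + 375.7 × (25.5 − 3.611) = 7363.3 + 8223.7 = 15587.0 kip·in.
M_n = 15587.0/12 = 1298.92 kip·ft.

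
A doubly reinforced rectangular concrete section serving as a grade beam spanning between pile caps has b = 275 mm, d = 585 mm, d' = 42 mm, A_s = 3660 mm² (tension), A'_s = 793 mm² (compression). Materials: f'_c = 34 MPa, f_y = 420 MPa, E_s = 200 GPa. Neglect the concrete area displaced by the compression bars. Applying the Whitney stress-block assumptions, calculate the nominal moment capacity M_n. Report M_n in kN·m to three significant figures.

M_n ≈ 794 kN·m

Assume both tension and compression steel yield.
Net tension couple steel: A_s − A'_s = 2867 mm².
a = (A_s − A'_s) f_y / (0.85 f'_c b) = 1204140/(0.85 × 34 × 275) = 151.51 mm.
c = a/β₁ = 151.51/0.807 = 187.74 mm; ε'_s = 0.003(c − d')/c = 0.0023 ≥ f_y/E_s = 0.0021, so compression steel does yield.
M_n = (A_s − A'_s) f_y (d − a/2) + A'_s f_y (d − d') = [1204140 × (585 − 75.755) + 333060 × (585 − 42)] × 10⁻⁶ = 613.20 + 180.85 = 794.05 kN·m.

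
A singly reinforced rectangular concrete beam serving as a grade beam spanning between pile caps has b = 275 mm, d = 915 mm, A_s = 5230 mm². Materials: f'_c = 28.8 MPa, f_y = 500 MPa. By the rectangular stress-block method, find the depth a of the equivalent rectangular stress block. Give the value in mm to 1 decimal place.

T = A_s f_y = 5230 × 500 = 2615000 N = 2615 kN.
Setting C = 0.85 f'_c a b equal to T: a = 2615000/(0.85 × 28.8 × 275) = 388.4 mm.

a ≈ 388.4 mm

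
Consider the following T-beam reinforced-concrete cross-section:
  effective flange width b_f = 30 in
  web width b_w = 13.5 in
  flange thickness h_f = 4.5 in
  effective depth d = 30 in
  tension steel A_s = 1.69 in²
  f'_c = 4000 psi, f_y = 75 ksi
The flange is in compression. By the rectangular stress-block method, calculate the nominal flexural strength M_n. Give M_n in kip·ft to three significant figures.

M_n ≈ 310 kip·ft

Tension: T = A_s f_y = 1.69 × 75 = 126.75 kips.
Try a within the flange: a = T/(0.85 f'_c b_f) = 126.75/(0.85 × 4 × 30) = 1.243 in.
Since a = 1.243 ≤ h_f = 4.5 in, the stress block lies entirely in the flange; analyse as a rectangular beam of width b_f.
M_n = T(d − a/2) = 126.75 × (30 − 0.6215) = 3723.7 kip·in.
M_n = 3723.7/12 = 310.31 kip·ft.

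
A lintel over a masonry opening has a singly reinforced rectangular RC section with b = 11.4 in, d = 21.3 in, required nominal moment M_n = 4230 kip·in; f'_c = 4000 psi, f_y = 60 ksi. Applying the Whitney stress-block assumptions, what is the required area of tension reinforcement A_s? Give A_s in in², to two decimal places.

From M_n = 0.85 f'_c a b (d − a/2):
a = d − √(d² − 2M_n/(0.85 f'_c b)) = 21.3 − √(21.3² − 2 × 4230/(0.85 × 4 × 11.4)) = 5.956 in.
A_s = 0.85 f'_c a b / f_y = 0.85 × 4 × 5.956 × 11.4 / 60 = 3.848 in².

A_s ≈ 3.85 in²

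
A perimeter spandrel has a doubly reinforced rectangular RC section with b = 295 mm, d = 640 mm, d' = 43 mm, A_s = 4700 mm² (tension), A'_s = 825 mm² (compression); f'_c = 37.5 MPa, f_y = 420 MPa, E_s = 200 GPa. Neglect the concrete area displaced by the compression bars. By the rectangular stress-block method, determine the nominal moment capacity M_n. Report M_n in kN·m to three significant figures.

Assume both tension and compression steel yield.
Net tension couple steel: A_s − A'_s = 3875 mm².
a = (A_s − A'_s) f_y / (0.85 f'_c b) = 1627500/(0.85 × 37.5 × 295) = 173.08 mm.
c = a/β₁ = 173.08/0.782 = 221.33 mm; ε'_s = 0.003(c − d')/c = 0.0024 ≥ f_y/E_s = 0.0021, so compression steel does yield.
M_n = (A_s − A'_s) f_y (d − a/2) + A'_s f_y (d − d') = [1627500 × (640 − 86.54) + 346500 × (640 − 43)] × 10⁻⁶ = 900.76 + 206.86 = 1107.62 kN·m.

M_n ≈ 1110 kN·m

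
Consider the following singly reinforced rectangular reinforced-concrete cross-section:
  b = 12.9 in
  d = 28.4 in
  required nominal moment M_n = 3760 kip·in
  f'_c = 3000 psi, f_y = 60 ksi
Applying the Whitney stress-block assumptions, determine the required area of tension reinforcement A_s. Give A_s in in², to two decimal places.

From M_n = 0.85 f'_c a b (d − a/2):
a = d − √(d² − 2M_n/(0.85 f'_c b)) = 28.4 − √(28.4² − 2 × 3760/(0.85 × 3 × 12.9)) = 4.359 in.
A_s = 0.85 f'_c a b / f_y = 0.85 × 3 × 4.359 × 12.9 / 60 = 2.390 in².

A_s ≈ 2.39 in²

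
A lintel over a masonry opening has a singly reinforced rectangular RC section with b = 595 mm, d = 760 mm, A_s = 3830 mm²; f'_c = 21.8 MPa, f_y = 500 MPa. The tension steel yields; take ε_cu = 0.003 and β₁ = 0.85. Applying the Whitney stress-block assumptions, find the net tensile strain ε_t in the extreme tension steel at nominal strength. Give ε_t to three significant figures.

a = A_s f_y/(0.85 f'_c b) = 173.69 mm.
β₁ = 0.85, so c = a/β₁ = 173.69/0.85 = 204.34 mm.
From the linear strain diagram with ε_cu = 0.003: ε_t = 0.003 (d − c)/c = 0.003 × (760 − 204.34)/204.34 = 0.00816.
Since ε_t ≥ 0.005, the section is tension-controlled.

ε_t ≈ 0.00816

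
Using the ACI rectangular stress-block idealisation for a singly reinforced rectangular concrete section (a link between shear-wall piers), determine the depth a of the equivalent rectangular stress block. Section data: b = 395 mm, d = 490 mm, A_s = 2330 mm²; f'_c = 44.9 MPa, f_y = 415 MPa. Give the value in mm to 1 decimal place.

a ≈ 64.1 mm

T = A_s f_y = 2330 × 415 = 966950 N = 966.95 kN.
Setting C = 0.85 f'_c a b equal to T: a = 966950/(0.85 × 44.9 × 395) = 64.1 mm.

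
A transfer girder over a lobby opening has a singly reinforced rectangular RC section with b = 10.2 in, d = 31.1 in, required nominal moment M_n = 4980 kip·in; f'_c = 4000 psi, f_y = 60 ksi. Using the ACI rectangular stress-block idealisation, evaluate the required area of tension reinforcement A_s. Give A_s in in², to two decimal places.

A_s ≈ 2.90 in²

From M_n = 0.85 f'_c a b (d − a/2):
a = d − √(d² − 2M_n/(0.85 f'_c b)) = 31.1 − √(31.1² − 2 × 4980/(0.85 × 4 × 10.2)) = 5.023 in.
A_s = 0.85 f'_c a b / f_y = 0.85 × 4 × 5.023 × 10.2 / 60 = 2.903 in².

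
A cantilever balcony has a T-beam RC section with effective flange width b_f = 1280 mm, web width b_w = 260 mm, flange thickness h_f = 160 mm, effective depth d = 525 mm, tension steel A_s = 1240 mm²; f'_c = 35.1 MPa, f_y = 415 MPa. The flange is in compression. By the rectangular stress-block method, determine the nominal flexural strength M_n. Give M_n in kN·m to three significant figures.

M_n ≈ 267 kN·m

Tension: T = A_s f_y = 1240 × 415 = 514600 N.
Try a within the flange: a = T/(0.85 f'_c b_f) = 514600/(0.85 × 35.1 × 1280) = 13.48 mm.
Since a = 13.48 ≤ h_f = 160 mm, the stress block lies entirely in the flange; analyse as a rectangular beam of width b_f.
M_n = T(d − a/2) = 514600 × (525 − 6.74) = 266.70 × 10⁶ N·mm.
M_n = 266.70 kN·m.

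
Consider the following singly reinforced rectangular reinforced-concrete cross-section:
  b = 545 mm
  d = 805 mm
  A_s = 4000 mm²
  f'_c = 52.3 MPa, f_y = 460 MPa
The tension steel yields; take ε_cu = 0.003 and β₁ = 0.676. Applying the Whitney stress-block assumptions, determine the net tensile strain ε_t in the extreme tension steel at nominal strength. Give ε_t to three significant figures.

ε_t ≈ 0.0185

a = A_s f_y/(0.85 f'_c b) = 75.95 mm.
β₁ = 0.676, so c = a/β₁ = 75.95/0.676 = 112.35 mm.
From the linear strain diagram with ε_cu = 0.003: ε_t = 0.003 (d − c)/c = 0.003 × (805 − 112.35)/112.35 = 0.0185.
Since ε_t ≥ 0.005, the section is tension-controlled.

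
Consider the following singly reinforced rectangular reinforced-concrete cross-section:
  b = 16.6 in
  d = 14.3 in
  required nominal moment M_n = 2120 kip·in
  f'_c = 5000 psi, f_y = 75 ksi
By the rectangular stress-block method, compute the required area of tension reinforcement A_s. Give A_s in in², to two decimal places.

A_s ≈ 2.15 in²

From M_n = 0.85 f'_c a b (d − a/2):
a = d − √(d² − 2M_n/(0.85 f'_c b)) = 14.3 − √(14.3² − 2 × 2120/(0.85 × 5 × 16.6)) = 2.284 in.
A_s = 0.85 f'_c a b / f_y = 0.85 × 5 × 2.284 × 16.6 / 75 = 2.148 in².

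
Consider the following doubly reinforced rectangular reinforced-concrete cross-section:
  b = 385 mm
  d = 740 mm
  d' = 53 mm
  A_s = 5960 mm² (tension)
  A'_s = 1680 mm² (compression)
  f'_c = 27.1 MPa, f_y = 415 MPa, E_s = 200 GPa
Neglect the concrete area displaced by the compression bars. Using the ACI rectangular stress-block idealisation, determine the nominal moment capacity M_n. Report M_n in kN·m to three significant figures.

Assume both tension and compression steel yield.
Net tension couple steel: A_s − A'_s = 4280 mm².
a = (A_s − A'_s) f_y / (0.85 f'_c b) = 1776200/(0.85 × 27.1 × 385) = 200.28 mm.
c = a/β₁ = 200.28/0.85 = 235.62 mm; ε'_s = 0.003(c − d')/c = 0.0023 ≥ f_y/E_s = 0.0021, so compression steel does yield.
M_n = (A_s − A'_s) f_y (d − a/2) + A'_s f_y (d − d') = [1776200 × (740 − 100.14) + 697200 × (740 − 53)] × 10⁻⁶ = 1136.52 + 478.98 = 1615.50 kN·m.

M_n ≈ 1620 kN·m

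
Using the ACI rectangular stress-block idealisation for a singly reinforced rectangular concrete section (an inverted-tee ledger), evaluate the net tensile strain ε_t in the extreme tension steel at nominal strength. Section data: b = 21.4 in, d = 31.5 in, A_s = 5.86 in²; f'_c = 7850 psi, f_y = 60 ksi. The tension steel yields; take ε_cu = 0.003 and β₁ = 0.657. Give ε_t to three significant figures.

a = A_s f_y/(0.85 f'_c b) = 2.462 in.
β₁ = 0.657, so c = a/β₁ = 2.462/0.657 = 3.747 in.
From the linear strain diagram with ε_cu = 0.003: ε_t = 0.003 (d − c)/c = 0.003 × (31.5 − 3.747)/3.747 = 0.0222.
Since ε_t ≥ 0.005, the section is tension-controlled.

ε_t ≈ 0.0222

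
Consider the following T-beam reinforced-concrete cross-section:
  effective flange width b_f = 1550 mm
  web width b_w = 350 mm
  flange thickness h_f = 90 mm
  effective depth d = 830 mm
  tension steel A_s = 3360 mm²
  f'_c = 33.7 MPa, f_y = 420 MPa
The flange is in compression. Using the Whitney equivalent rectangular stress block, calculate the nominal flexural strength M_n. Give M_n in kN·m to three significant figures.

Tension: T = A_s f_y = 3360 × 420 = 1411200 N.
Try a within the flange: a = T/(0.85 f'_c b_f) = 1411200/(0.85 × 33.7 × 1550) = 31.78 mm.
Since a = 31.78 ≤ h_f = 90 mm, the stress block lies entirely in the flange; analyse as a rectangular beam of width b_f.
M_n = T(d − a/2) = 1411200 × (830 − 15.89) = 1148.87 × 10⁶ N·mm.
M_n = 1148.87 kN·m.

M_n ≈ 1150 kN·m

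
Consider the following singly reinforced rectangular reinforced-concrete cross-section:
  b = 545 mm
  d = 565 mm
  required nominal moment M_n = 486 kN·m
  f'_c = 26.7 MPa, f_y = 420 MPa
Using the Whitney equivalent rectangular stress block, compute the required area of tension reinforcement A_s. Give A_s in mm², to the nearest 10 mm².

With M_n = 0.85 f'_c a b (d − a/2), solve the quadratic for a:
a = d − √(d² − 2M_n/(0.85 f'_c b)) = 565 − √(565² − 2 × 486×10⁶/(0.85 × 26.7 × 545)) = 74.45 mm.
A_s = 0.85 f'_c a b / f_y = 0.85 × 26.7 × 74.45 × 545 / 420 = 2192.5 mm².

A_s ≈ 2190 mm²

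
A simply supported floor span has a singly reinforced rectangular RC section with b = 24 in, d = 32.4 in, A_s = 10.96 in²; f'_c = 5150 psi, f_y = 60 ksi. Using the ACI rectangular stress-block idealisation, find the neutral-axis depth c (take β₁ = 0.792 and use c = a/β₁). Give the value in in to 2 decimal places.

T = A_s f_y = 10.96 × 60 = 657.6 kips.
a = T/(0.85 f'_c b) = 657.6/(0.85 × 5.15 × 24) = 6.2593 in.
With β₁ = 0.792, c = a/β₁ = 6.2593/0.792 = 7.90 in.

c ≈ 7.90 in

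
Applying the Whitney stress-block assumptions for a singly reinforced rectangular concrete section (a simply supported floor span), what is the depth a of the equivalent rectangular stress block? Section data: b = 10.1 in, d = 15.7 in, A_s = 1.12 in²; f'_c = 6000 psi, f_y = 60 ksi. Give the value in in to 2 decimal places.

T = A_s f_y = 1.12 × 60 = 67.2 kips.
a = T/(0.85 f'_c b) = 67.2/(0.85 × 6 × 10.1) = 1.30 in.

a ≈ 1.30 in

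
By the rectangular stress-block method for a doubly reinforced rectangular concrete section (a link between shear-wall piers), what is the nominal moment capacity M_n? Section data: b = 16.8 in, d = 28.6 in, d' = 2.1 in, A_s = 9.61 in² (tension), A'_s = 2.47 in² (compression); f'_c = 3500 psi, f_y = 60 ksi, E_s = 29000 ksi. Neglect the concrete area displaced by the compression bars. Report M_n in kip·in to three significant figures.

M_n ≈ 14300 kip·in

Assume both steels yield.
a = (A_s − A'_s) f_y/(0.85 f'_c b) = (9.61 − 2.47) × 60/(0.85 × 3.5 × 16.8) = 8.571 in.
c = a/β₁ = 8.571/0.85 = 10.084 in; ε'_s = 0.003(c − d')/c = 0.0024 ≥ ε_y = 0.0021, so the compression steel yields.
M_n = (A_s − A'_s) f_y (d − a/2) + A'_s f_y (d − d') = 428.4 × (28.6 − 4.2855) + 148.2 × (28.6 − 2.1) = 10416.3 + 3927.3 = 14343.6 kip·in.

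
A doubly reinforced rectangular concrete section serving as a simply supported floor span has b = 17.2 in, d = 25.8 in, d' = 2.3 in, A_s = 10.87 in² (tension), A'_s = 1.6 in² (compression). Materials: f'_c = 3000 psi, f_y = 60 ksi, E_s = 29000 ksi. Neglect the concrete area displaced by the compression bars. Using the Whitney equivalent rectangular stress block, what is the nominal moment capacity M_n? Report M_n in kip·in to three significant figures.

M_n ≈ 13100 kip·in

Assume both steels yield.
a = (A_s − A'_s) f_y/(0.85 f'_c b) = (10.87 − 1.6) × 60/(0.85 × 3 × 17.2) = 12.681 in.
c = a/β₁ = 12.681/0.85 = 14.919 in; ε'_s = 0.003(c − d')/c = 0.0025 ≥ ε_y = 0.0021, so the compression steel yields.
M_n = (A_s − A'_s) f_y (d − a/2) + A'_s f_y (d − d') = 556.2 × (25.8 − 6.3405) + 96 × (25.8 − 2.3) = 10823.4 + 2256.0 = 13079.4 kip·in.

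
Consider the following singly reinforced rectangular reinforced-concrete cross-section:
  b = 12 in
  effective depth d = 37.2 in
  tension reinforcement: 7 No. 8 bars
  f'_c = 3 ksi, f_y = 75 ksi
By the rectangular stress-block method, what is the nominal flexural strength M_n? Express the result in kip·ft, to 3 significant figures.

M_n ≈ 1050 kip·ft

A_s = 7 × 0.79 = 5.53 in².
T = A_s f_y = 5.53 × 75 = 414.75 kips.
a = T/(0.85 f'_c b) = 414.75/(0.85 × 3 × 12) = 13.554 in.
M_n = T(d − a/2) = 414.75 × (37.2 − 6.777) = 12617.9 kip·in = 12617.9/12 = 1051.49 kip·ft.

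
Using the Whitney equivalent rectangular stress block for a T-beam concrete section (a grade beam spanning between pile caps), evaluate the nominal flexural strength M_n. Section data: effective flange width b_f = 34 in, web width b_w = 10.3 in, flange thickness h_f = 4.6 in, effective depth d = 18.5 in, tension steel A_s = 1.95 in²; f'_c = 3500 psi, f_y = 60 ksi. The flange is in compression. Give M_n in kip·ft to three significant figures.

Tension: T = A_s f_y = 1.95 × 60 = 117 kips.
Try a within the flange: a = T/(0.85 f'_c b_f) = 117/(0.85 × 3.5 × 34) = 1.157 in.
Since a = 1.157 ≤ h_f = 4.6 in, the stress block lies entirely in the flange; analyse as a rectangular beam of width b_f.
M_n = T(d − a/2) = 117 × (18.5 − 0.5785) = 2096.8 kip·in.
M_n = 2096.8/12 = 174.73 kip·ft.

M_n ≈ 175 kip·ft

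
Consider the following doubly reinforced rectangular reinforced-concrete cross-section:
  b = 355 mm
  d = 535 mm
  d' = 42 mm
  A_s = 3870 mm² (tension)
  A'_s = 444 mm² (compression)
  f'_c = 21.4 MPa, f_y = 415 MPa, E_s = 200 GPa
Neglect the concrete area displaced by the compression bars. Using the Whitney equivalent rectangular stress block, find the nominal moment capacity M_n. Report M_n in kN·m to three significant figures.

Assume both tension and compression steel yield.
Net tension couple steel: A_s − A'_s = 3426 mm².
a = (A_s − A'_s) f_y / (0.85 f'_c b) = 1421790/(0.85 × 21.4 × 355) = 220.18 mm.
c = a/β₁ = 220.18/0.85 = 259.04 mm; ε'_s = 0.003(c − d')/c = 0.0025 ≥ f_y/E_s = 0.0021, so compression steel does yield.
M_n = (A_s − A'_s) f_y (d − a/2) + A'_s f_y (d − d') = [1421790 × (535 − 110.09) + 184260 × (535 − 42)] × 10⁻⁶ = 604.13 + 90.84 = 694.97 kN·m.

M_n ≈ 695 kN·m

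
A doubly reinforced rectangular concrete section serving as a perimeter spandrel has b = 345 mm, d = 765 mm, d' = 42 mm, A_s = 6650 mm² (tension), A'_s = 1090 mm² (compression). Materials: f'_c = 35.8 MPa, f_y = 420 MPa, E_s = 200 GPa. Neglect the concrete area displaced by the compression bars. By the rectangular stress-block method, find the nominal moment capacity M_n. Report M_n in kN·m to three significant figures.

M_n ≈ 1860 kN·m

Assume both tension and compression steel yield.
Net tension couple steel: A_s − A'_s = 5560 mm².
a = (A_s − A'_s) f_y / (0.85 f'_c b) = 2335200/(0.85 × 35.8 × 345) = 222.43 mm.
c = a/β₁ = 222.43/0.794 = 280.14 mm; ε'_s = 0.003(c − d')/c = 0.0026 ≥ f_y/E_s = 0.0021, so compression steel does yield.
M_n = (A_s − A'_s) f_y (d − a/2) + A'_s f_y (d − d') = [2335200 × (765 − 111.215) + 457800 × (765 − 42)] × 10⁻⁶ = 1526.72 + 330.99 = 1857.71 kN·m.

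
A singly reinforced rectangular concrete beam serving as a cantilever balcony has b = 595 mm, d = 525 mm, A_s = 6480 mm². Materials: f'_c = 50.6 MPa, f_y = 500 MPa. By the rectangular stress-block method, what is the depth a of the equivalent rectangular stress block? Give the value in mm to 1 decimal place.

a ≈ 126.6 mm

T = A_s f_y = 6480 × 500 = 3240000 N = 3240 kN.
Setting C = 0.85 f'_c a b equal to T: a = 3240000/(0.85 × 50.6 × 595) = 126.6 mm.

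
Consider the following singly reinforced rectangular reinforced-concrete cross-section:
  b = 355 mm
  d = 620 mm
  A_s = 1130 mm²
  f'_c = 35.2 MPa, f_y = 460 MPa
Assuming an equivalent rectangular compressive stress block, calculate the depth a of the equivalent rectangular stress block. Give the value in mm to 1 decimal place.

a ≈ 48.9 mm

T = A_s f_y = 1130 × 460 = 519800 N = 519.8 kN.
Setting C = 0.85 f'_c a b equal to T: a = 519800/(0.85 × 35.2 × 355) = 48.9 mm.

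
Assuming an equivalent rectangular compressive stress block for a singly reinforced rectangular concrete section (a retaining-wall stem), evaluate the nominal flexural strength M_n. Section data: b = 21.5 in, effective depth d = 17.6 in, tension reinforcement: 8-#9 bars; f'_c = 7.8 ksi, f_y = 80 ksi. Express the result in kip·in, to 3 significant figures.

M_n ≈ 9830 kip·in

A_s = 8 × 1 = 8 in².
T = A_s f_y = 8 × 80 = 640 kips.
a = T/(0.85 f'_c b) = 640/(0.85 × 7.8 × 21.5) = 4.490 in.
M_n = T(d − a/2) = 640 × (17.6 − 2.245) = 9827.2 kip·in.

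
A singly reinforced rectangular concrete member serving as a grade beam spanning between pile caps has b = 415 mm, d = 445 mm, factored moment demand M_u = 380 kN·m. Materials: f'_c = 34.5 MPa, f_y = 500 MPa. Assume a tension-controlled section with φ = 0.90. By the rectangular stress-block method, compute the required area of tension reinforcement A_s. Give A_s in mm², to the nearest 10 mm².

A_s ≈ 2100 mm²

M_n = M_u/φ = 380/0.90 = 422.222 kN·m.
With M_n = 0.85 f'_c a b (d − a/2), solve the quadratic for a:
a = d − √(d² − 2M_n/(0.85 f'_c b)) = 445 − √(445² − 2 × 422.222×10⁶/(0.85 × 34.5 × 415)) = 86.34 mm.
A_s = 0.85 f'_c a b / f_y = 0.85 × 34.5 × 86.34 × 415 / 500 = 2101.5 mm².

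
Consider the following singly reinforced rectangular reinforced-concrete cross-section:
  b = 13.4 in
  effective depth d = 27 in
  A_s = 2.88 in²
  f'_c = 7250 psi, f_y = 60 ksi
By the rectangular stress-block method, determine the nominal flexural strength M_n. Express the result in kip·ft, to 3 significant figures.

T = A_s f_y = 2.88 × 60 = 172.8 kips.
a = T/(0.85 f'_c b) = 172.8/(0.85 × 7.25 × 13.4) = 2.093 in.
M_n = T(d − a/2) = 172.8 × (27 − 1.0465) = 4484.8 kip·in = 4484.8/12 = 373.73 kip·ft.

M_n ≈ 374 kip·ft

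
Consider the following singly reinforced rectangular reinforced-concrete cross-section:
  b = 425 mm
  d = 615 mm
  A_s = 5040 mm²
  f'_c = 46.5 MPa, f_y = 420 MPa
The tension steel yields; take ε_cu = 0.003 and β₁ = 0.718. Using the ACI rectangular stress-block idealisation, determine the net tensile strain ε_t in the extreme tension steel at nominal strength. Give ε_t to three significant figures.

ε_t ≈ 0.00751

a = A_s f_y/(0.85 f'_c b) = 126.01 mm.
β₁ = 0.718, so c = a/β₁ = 126.01/0.718 = 175.50 mm.
From the linear strain diagram with ε_cu = 0.003: ε_t = 0.003 (d − c)/c = 0.003 × (615 − 175.50)/175.50 = 0.00751.
Since ε_t ≥ 0.005, the section is tension-controlled.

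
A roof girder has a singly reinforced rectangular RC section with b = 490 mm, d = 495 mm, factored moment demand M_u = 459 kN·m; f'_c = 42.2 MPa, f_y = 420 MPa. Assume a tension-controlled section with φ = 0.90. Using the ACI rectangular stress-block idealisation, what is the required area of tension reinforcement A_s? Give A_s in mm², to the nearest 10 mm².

A_s ≈ 2620 mm²

M_n = M_u/φ = 459/0.90 = 510 kN·m.
With M_n = 0.85 f'_c a b (d − a/2), solve the quadratic for a:
a = d − √(d² − 2M_n/(0.85 f'_c b)) = 495 − √(495² − 2 × 510×10⁶/(0.85 × 42.2 × 490)) = 62.57 mm.
A_s = 0.85 f'_c a b / f_y = 0.85 × 42.2 × 62.57 × 490 / 420 = 2618.5 mm².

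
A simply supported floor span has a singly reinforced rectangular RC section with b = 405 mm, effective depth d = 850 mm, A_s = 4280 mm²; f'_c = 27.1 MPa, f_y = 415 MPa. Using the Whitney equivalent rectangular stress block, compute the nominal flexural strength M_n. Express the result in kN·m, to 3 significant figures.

M_n ≈ 1340 kN·m

T = A_s f_y = 4280 × 415 = 1776200 N = 1776.2 kN.
From C = T: a = T/(0.85 f'_c b) = 1776200/(0.85 × 27.1 × 405) = 190.39 mm.
M_n = T(d − a/2) = 1776.2 kN × (850 − 95.195) mm = 1340.68 kN·m.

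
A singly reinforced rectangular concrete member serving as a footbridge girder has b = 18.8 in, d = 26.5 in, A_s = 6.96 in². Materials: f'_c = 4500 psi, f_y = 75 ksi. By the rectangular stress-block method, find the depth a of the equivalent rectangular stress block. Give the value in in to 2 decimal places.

T = A_s f_y = 6.96 × 75 = 522 kips.
a = T/(0.85 f'_c b) = 522/(0.85 × 4.5 × 18.8) = 7.26 in.

a ≈ 7.26 in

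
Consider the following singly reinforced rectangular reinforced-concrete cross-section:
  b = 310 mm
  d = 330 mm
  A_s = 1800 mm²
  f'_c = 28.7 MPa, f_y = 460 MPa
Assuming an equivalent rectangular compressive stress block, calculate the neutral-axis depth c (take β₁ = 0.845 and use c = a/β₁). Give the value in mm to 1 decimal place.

c ≈ 129.6 mm

T = A_s f_y = 1800 × 460 = 828000 N = 828 kN.
Setting C = 0.85 f'_c a b equal to T: a = 828000/(0.85 × 28.7 × 310) = 109.488 mm.
With β₁ = 0.845, c = a/β₁ = 109.488/0.845 = 129.6 mm.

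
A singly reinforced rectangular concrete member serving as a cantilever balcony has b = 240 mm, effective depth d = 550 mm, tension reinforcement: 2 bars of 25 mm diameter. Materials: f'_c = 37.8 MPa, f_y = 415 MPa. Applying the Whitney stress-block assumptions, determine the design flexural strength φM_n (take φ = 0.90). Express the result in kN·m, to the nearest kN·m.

φM_n ≈ 192 kN·m

A_s = 2 × 491 = 982 mm².
T = A_s f_y = 982 × 415 = 407530 N = 407.53 kN.
From C = T: a = T/(0.85 f'_c b) = 407530/(0.85 × 37.8 × 240) = 52.85 mm.
M_n = T(d − a/2) = 407.53 kN × (550 − 26.425) mm = 213.37 kN·m.
φM_n = 0.90 × 213.37 = 192.03 kN·m.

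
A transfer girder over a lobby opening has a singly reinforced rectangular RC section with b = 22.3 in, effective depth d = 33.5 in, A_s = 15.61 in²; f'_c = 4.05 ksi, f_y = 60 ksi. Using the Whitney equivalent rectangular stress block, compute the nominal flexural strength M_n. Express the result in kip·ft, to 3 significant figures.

T = A_s f_y = 15.61 × 60 = 936.6 kips.
a = T/(0.85 f'_c b) = 936.6/(0.85 × 4.05 × 22.3) = 12.200 in.
M_n = T(d − a/2) = 936.6 × (33.5 − 6.1) = 25662.8 kip·in = 25662.8/12 = 2138.57 kip·ft.

M_n ≈ 2140 kip·ft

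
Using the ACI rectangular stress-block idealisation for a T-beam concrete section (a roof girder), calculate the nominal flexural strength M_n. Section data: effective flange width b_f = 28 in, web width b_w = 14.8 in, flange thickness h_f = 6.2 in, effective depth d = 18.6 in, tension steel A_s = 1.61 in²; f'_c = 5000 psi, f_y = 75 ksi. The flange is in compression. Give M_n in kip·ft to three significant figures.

M_n ≈ 182 kip·ft

Tension: T = A_s f_y = 1.61 × 75 = 120.75 kips.
Try a within the flange: a = T/(0.85 f'_c b_f) = 120.75/(0.85 × 5 × 28) = 1.015 in.
Since a = 1.015 ≤ h_f = 6.2 in, the stress block lies entirely in the flange; analyse as a rectangular beam of width b_f.
M_n = T(d − a/2) = 120.75 × (18.6 − 0.5075) = 2184.7 kip·in.
M_n = 2184.7/12 = 182.06 kip·ft.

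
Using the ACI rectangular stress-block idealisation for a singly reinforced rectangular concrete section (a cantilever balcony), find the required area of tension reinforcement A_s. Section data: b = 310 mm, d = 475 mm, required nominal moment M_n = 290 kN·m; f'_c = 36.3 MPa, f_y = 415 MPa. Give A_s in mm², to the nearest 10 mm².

A_s ≈ 1590 mm²

With M_n = 0.85 f'_c a b (d − a/2), solve the quadratic for a:
a = d − √(d² − 2M_n/(0.85 f'_c b)) = 475 − √(475² − 2 × 290×10⁶/(0.85 × 36.3 × 310)) = 68.81 mm.
A_s = 0.85 f'_c a b / f_y = 0.85 × 36.3 × 68.81 × 310 / 415 = 1586.0 mm².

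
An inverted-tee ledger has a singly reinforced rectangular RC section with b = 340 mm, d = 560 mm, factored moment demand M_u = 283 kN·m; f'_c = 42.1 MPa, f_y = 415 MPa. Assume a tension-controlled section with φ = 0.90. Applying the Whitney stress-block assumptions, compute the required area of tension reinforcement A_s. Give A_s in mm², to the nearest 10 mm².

A_s ≈ 1410 mm²

M_n = M_u/φ = 283/0.90 = 314.444 kN·m.
With M_n = 0.85 f'_c a b (d − a/2), solve the quadratic for a:
a = d − √(d² − 2M_n/(0.85 f'_c b)) = 560 − √(560² − 2 × 314.444×10⁶/(0.85 × 42.1 × 340)) = 48.23 mm.
A_s = 0.85 f'_c a b / f_y = 0.85 × 42.1 × 48.23 × 340 / 415 = 1414.0 mm².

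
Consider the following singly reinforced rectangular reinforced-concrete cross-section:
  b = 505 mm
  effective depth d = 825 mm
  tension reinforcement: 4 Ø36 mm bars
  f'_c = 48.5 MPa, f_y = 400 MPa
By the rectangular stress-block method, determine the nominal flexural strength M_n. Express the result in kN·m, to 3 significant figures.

A_s = 4 × 1018 = 4072 mm².
T = A_s f_y = 4072 × 400 = 1628800 N = 1628.8 kN.
From C = T: a = T/(0.85 f'_c b) = 1628800/(0.85 × 48.5 × 505) = 78.24 mm.
M_n = T(d − a/2) = 1628.8 kN × (825 − 39.12) mm = 1280.04 kN·m.

M_n ≈ 1280 kN·m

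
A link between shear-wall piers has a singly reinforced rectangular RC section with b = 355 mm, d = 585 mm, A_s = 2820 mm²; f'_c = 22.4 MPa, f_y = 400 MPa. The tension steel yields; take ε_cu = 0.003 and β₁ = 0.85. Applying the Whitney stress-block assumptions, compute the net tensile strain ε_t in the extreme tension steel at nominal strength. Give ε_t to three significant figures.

ε_t ≈ 0.00594

a = A_s f_y/(0.85 f'_c b) = 166.88 mm.
β₁ = 0.85, so c = a/β₁ = 166.88/0.85 = 196.33 mm.
From the linear strain diagram with ε_cu = 0.003: ε_t = 0.003 (d − c)/c = 0.003 × (585 − 196.33)/196.33 = 0.00594.
Since ε_t ≥ 0.005, the section is tension-controlled.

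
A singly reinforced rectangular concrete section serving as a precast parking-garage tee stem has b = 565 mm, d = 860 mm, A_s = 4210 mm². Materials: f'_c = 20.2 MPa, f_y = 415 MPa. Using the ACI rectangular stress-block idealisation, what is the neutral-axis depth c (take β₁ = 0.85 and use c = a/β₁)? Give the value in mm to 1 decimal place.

c ≈ 211.9 mm

T = A_s f_y = 4210 × 415 = 1747150 N = 1747.15 kN.
Setting C = 0.85 f'_c a b equal to T: a = 1747150/(0.85 × 20.2 × 565) = 180.099 mm.
With β₁ = 0.85, c = a/β₁ = 180.099/0.85 = 211.9 mm.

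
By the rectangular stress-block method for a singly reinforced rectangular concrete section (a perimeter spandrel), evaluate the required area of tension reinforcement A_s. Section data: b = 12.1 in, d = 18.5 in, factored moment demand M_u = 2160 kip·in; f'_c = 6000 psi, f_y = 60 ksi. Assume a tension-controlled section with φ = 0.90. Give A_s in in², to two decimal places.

M_n = M_u/φ = 2160/0.90 = 2400 kip·in.
From M_n = 0.85 f'_c a b (d − a/2):
a = d − √(d² − 2M_n/(0.85 f'_c b)) = 18.5 − √(18.5² − 2 × 2400/(0.85 × 6 × 12.1)) = 2.238 in.
A_s = 0.85 f'_c a b / f_y = 0.85 × 6 × 2.238 × 12.1 / 60 = 2.302 in².

A_s ≈ 2.30 in²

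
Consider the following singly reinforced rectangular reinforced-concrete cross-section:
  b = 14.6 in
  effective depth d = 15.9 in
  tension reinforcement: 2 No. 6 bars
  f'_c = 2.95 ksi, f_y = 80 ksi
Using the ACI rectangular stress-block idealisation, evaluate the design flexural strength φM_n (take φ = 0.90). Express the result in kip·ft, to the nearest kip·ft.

A_s = 2 × 0.44 = 0.88 in².
T = A_s f_y = 0.88 × 80 = 70.4 kips.
a = T/(0.85 f'_c b) = 70.4/(0.85 × 2.95 × 14.6) = 1.923 in.
M_n = T(d − a/2) = 70.4 × (15.9 − 0.9615) = 1051.7 kip·in = 1051.7/12 = 87.64 kip·ft.
φM_n = 0.90 × 87.64 = 78.88 kip·ft.

φM_n ≈ 79 kip·ft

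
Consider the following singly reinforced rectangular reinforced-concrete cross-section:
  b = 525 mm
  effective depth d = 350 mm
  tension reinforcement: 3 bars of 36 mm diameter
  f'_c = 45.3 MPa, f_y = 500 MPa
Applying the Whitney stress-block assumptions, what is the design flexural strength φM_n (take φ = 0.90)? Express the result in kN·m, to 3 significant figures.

A_s = 3 × 1018 = 3054 mm².
T = A_s f_y = 3054 × 500 = 1527000 N = 1527 kN.
From C = T: a = T/(0.85 f'_c b) = 1527000/(0.85 × 45.3 × 525) = 75.54 mm.
M_n = T(d − a/2) = 1527 kN × (350 − 37.77) mm = 476.78 kN·m.
φM_n = 0.90 × 476.78 = 429.10 kN·m.

φM_n ≈ 429 kN·m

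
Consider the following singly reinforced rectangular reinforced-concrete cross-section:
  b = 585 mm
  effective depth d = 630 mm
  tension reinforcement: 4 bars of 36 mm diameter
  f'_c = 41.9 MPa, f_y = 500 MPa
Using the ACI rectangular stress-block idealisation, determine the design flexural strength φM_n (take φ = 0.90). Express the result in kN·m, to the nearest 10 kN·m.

φM_n ≈ 1060 kN·m

A_s = 4 × 1018 = 4072 mm².
T = A_s f_y = 4072 × 500 = 2036000 N = 2036 kN.
From C = T: a = T/(0.85 f'_c b) = 2036000/(0.85 × 41.9 × 585) = 97.72 mm.
M_n = T(d − a/2) = 2036 kN × (630 − 48.86) mm = 1183.20 kN·m.
φM_n = 0.90 × 1183.20 = 1064.88 kN·m.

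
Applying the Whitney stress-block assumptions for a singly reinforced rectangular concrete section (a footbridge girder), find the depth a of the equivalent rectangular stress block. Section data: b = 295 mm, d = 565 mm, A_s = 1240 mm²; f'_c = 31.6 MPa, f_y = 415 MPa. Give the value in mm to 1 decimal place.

T = A_s f_y = 1240 × 415 = 514600 N = 514.6 kN.
Setting C = 0.85 f'_c a b equal to T: a = 514600/(0.85 × 31.6 × 295) = 64.9 mm.

a ≈ 64.9 mm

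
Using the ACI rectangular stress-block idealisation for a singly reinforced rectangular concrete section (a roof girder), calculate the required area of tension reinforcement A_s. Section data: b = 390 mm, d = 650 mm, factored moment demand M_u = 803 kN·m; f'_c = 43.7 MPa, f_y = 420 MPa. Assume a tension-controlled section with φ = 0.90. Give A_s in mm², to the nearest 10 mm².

A_s ≈ 3550 mm²

M_n = M_u/φ = 803/0.90 = 892.222 kN·m.
With M_n = 0.85 f'_c a b (d − a/2), solve the quadratic for a:
a = d − √(d² − 2M_n/(0.85 f'_c b)) = 650 − √(650² − 2 × 892.222×10⁶/(0.85 × 43.7 × 390)) = 102.90 mm.
A_s = 0.85 f'_c a b / f_y = 0.85 × 43.7 × 102.90 × 390 / 420 = 3549.2 mm².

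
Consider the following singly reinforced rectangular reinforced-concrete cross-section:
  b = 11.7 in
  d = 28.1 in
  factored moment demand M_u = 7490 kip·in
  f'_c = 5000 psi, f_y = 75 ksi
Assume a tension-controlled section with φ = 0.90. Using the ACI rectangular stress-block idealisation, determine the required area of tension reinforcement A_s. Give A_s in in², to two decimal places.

A_s ≈ 4.49 in²

M_n = M_u/φ = 7490/0.90 = 8322.22 kip·in.
From M_n = 0.85 f'_c a b (d − a/2):
a = d − √(d² − 2M_n/(0.85 f'_c b)) = 28.1 − √(28.1² − 2 × 8322.22/(0.85 × 5 × 11.7)) = 6.772 in.
A_s = 0.85 f'_c a b / f_y = 0.85 × 5 × 6.772 × 11.7 / 75 = 4.490 in².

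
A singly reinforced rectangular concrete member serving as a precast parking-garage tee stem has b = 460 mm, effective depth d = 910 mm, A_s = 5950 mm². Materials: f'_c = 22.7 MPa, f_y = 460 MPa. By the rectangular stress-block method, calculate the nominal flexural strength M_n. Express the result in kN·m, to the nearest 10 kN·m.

M_n ≈ 2070 kN·m

T = A_s f_y = 5950 × 460 = 2737000 N = 2737 kN.
From C = T: a = T/(0.85 f'_c b) = 2737000/(0.85 × 22.7 × 460) = 308.37 mm.
M_n = T(d − a/2) = 2737 kN × (910 − 154.185) mm = 2068.67 kN·m.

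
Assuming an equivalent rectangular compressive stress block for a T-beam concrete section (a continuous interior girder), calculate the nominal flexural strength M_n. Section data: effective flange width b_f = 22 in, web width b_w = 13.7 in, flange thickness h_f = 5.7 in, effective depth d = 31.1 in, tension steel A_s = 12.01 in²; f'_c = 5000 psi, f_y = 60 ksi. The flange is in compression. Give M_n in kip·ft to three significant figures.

M_n ≈ 1630 kip·ft

Tension: T = A_s f_y = 12.01 × 60 = 720.6 kips.
Try a within the flange: a = T/(0.85 f'_c b_f) = 720.6/(0.85 × 5 × 22) = 7.707 in.
a = 7.707 > h_f = 5.7 in: the block extends into the web. Split into flange-overhang and web parts.
C_f = 0.85 f'_c (b_f − b_w) h_f = 0.85 × 5 × (22 − 13.7) × 5.7 = 201.1 kips.
Remaining web compression depth: a_w = (T − C_f)/(0.85 f'_c b_w) = (720.6 − 201.1)/(0.85 × 5 × 13.7) = 8.922 in.
M_n = C_f(d − h_f/2) + (T − C_f)(d − a_w/2) = 201.1 × (31.1 − 2.85) + 519.5 × (31.1 − 4.461) = 5681.1 + 13839.0 = 19520.1 kip·in.
M_n = 19520.1/12 = 1626.68 kip·ft.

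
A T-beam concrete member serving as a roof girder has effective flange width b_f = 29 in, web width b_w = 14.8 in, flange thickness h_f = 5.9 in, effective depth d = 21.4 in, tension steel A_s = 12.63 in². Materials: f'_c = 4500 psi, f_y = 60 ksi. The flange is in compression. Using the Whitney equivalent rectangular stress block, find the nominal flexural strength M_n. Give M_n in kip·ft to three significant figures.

Tension: T = A_s f_y = 12.63 × 60 = 757.8 kips.
Try a within the flange: a = T/(0.85 f'_c b_f) = 757.8/(0.85 × 4.5 × 29) = 6.832 in.
a = 6.832 > h_f = 5.9 in: the block extends into the web. Split into flange-overhang and web parts.
C_f = 0.85 f'_c (b_f − b_w) h_f = 0.85 × 4.5 × (29 − 14.8) × 5.9 = 320.5 kips.
Remaining web compression depth: a_w = (T − C_f)/(0.85 f'_c b_w) = (757.8 − 320.5)/(0.85 × 4.5 × 14.8) = 7.725 in.
M_n = C_f(d − h_f/2) + (T − C_f)(d − a_w/2) = 320.5 × (21.4 − 2.95) + 437.3 × (21.4 − 3.8625) = 5913.2 + 7669.1 = 13582.3 kip·in.
M_n = 13582.3/12 = 1131.86 kip·ft.

M_n ≈ 1130 kip·ft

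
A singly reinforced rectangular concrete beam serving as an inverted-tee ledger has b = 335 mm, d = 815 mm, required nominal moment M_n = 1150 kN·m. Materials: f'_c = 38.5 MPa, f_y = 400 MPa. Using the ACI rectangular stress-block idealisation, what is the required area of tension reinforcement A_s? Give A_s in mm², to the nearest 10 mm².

A_s ≈ 3860 mm²

With M_n = 0.85 f'_c a b (d − a/2), solve the quadratic for a:
a = d − √(d² − 2M_n/(0.85 f'_c b)) = 815 − √(815² − 2 × 1150×10⁶/(0.85 × 38.5 × 335)) = 140.89 mm.
A_s = 0.85 f'_c a b / f_y = 0.85 × 38.5 × 140.89 × 335 / 400 = 3861.4 mm².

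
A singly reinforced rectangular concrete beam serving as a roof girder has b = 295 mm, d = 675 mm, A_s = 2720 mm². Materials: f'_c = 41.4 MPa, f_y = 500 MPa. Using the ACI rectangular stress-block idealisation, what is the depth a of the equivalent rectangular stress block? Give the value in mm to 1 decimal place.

a ≈ 131.0 mm

T = A_s f_y = 2720 × 500 = 1360000 N = 1360 kN.
Setting C = 0.85 f'_c a b equal to T: a = 1360000/(0.85 × 41.4 × 295) = 131.0 mm.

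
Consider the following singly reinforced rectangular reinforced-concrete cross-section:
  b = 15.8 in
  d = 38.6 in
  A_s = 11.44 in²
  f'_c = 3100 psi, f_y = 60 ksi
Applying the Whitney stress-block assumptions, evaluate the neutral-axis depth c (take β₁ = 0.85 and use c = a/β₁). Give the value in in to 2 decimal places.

c ≈ 19.40 in

T = A_s f_y = 11.44 × 60 = 686.4 kips.
a = T/(0.85 f'_c b) = 686.4/(0.85 × 3.1 × 15.8) = 16.4869 in.
With β₁ = 0.85, c = a/β₁ = 16.4869/0.85 = 19.40 in.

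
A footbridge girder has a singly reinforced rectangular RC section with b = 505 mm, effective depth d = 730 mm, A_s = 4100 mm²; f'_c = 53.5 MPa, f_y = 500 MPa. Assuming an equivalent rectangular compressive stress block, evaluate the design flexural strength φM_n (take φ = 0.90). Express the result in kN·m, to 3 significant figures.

φM_n ≈ 1260 kN·m

T = A_s f_y = 4100 × 500 = 2050000 N = 2050 kN.
From C = T: a = T/(0.85 f'_c b) = 2050000/(0.85 × 53.5 × 505) = 89.27 mm.
M_n = T(d − a/2) = 2050 kN × (730 − 44.635) mm = 1405.00 kN·m.
φM_n = 0.90 × 1405.00 = 1264.50 kN·m.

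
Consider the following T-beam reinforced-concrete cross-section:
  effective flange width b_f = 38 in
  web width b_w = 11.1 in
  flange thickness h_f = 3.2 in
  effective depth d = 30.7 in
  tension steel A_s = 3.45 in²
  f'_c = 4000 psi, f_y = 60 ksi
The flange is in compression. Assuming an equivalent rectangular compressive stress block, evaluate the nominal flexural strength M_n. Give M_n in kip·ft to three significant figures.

M_n ≈ 516 kip·ft

Tension: T = A_s f_y = 3.45 × 60 = 207 kips.
Try a within the flange: a = T/(0.85 f'_c b_f) = 207/(0.85 × 4 × 38) = 1.602 in.
Since a = 1.602 ≤ h_f = 3.2 in, the stress block lies entirely in the flange; analyse as a rectangular beam of width b_f.
M_n = T(d − a/2) = 207 × (30.7 − 0.801) = 6189.1 kip·in.
M_n = 6189.1/12 = 515.76 kip·ft.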